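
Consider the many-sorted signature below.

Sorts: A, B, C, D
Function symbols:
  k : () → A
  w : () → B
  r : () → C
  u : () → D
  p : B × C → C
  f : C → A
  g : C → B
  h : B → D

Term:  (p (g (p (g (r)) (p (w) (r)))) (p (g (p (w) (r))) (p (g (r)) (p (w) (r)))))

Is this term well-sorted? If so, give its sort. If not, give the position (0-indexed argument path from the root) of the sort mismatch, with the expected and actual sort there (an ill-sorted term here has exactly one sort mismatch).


        (r) : C
      (g (r)) : B
        (w) : B
        (r) : C
      (p (w) (r)) : C
    (p (g (r)) (p (w) (r))) : C
  (g (p (g (r)) (p (w) (r)))) : B
        (w) : B
        (r) : C
      (p (w) (r)) : C
    (g (p (w) (r))) : B
        (r) : C
      (g (r)) : B
        (w) : B
        (r) : C
      (p (w) (r)) : C
    (p (g (r)) (p (w) (r))) : C
  (p (g (p (w) (r))) (p (g (r)) (p (w) (r)))) : C
(p (g (p (g (r)) (p (w) (r)))) (p (g (p (w) (r))) (p (g (r)) (p (w) (r))))) : C

well-sorted; sort = C


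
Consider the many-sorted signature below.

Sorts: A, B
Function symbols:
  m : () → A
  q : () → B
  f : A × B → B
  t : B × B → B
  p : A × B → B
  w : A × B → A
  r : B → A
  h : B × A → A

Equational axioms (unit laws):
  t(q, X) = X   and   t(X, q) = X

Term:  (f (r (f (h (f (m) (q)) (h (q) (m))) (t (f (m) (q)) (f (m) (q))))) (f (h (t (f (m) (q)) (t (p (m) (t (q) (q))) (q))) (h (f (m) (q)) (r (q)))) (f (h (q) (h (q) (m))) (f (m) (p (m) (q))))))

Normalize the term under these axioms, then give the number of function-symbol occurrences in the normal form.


size = 43

1. (f (r (f (h (f (m) (q)) (h (q) (m))) (t (f (m) (q)) (f (m) (q))))) (f (h (t (f (m) (q)) (t (p (m) (t (q) (q))) (q))) (h (f (m) (q)) (r (q)))) (f (h (q) (h (q) (m))) (f (m) (p (m) (q))))))  →  (f (r (f (h (f (m) (q)) (h (q) (m))) (t (f (m) (q)) (f (m) (q))))) (f (h (t (f (m) (q)) (p (m) (t (q) (q)))) (h (f (m) (q)) (r (q)))) (f (h (q) (h (q) (m))) (f (m) (p (m) (q))))))
2. (f (r (f (h (f (m) (q)) (h (q) (m))) (t (f (m) (q)) (f (m) (q))))) (f (h (t (f (m) (q)) (p (m) (t (q) (q)))) (h (f (m) (q)) (r (q)))) (f (h (q) (h (q) (m))) (f (m) (p (m) (q))))))  →  (f (r (f (h (f (m) (q)) (h (q) (m))) (t (f (m) (q)) (f (m) (q))))) (f (h (t (f (m) (q)) (p (m) (q))) (h (f (m) (q)) (r (q)))) (f (h (q) (h (q) (m))) (f (m) (p (m) (q))))))
normal form: (f (r (f (h (f (m) (q)) (h (q) (m))) (t (f (m) (q)) (f (m) (q))))) (f (h (t (f (m) (q)) (p (m) (q))) (h (f (m) (q)) (r (q)))) (f (h (q) (h (q) (m))) (f (m) (p (m) (q))))))


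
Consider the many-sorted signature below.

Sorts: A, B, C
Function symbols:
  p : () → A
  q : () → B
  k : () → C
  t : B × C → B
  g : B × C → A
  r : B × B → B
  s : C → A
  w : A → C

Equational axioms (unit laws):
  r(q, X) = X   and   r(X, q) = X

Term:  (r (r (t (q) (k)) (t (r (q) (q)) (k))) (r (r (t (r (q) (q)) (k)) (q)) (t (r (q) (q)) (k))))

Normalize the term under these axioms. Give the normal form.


normal form = (r (r (t (q) (k)) (t (q) (k))) (r (t (q) (k)) (t (q) (k))))

1. (r (r (t (q) (k)) (t (r (q) (q)) (k))) (r (r (t (r (q) (q)) (k)) (q)) (t (r (q) (q)) (k))))  →  (r (r (t (q) (k)) (t (q) (k))) (r (r (t (r (q) (q)) (k)) (q)) (t (r (q) (q)) (k))))
2. (r (r (t (q) (k)) (t (q) (k))) (r (r (t (r (q) (q)) (k)) (q)) (t (r (q) (q)) (k))))  →  (r (r (t (q) (k)) (t (q) (k))) (r (t (r (q) (q)) (k)) (t (r (q) (q)) (k))))
3. (r (r (t (q) (k)) (t (q) (k))) (r (t (r (q) (q)) (k)) (t (r (q) (q)) (k))))  →  (r (r (t (q) (k)) (t (q) (k))) (r (t (q) (k)) (t (r (q) (q)) (k))))
4. (r (r (t (q) (k)) (t (q) (k))) (r (t (q) (k)) (t (r (q) (q)) (k))))  →  (r (r (t (q) (k)) (t (q) (k))) (r (t (q) (k)) (t (q) (k))))


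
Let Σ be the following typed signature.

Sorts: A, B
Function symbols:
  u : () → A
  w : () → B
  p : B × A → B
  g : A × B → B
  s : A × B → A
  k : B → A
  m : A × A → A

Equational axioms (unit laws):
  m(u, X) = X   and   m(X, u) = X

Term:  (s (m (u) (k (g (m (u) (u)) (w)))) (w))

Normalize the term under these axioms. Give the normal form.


1. (s (m (u) (k (g (m (u) (u)) (w)))) (w))  →  (s (k (g (m (u) (u)) (w))) (w))
2. (s (k (g (m (u) (u)) (w))) (w))  →  (s (k (g (u) (w))) (w))

normal form = (s (k (g (u) (w))) (w))


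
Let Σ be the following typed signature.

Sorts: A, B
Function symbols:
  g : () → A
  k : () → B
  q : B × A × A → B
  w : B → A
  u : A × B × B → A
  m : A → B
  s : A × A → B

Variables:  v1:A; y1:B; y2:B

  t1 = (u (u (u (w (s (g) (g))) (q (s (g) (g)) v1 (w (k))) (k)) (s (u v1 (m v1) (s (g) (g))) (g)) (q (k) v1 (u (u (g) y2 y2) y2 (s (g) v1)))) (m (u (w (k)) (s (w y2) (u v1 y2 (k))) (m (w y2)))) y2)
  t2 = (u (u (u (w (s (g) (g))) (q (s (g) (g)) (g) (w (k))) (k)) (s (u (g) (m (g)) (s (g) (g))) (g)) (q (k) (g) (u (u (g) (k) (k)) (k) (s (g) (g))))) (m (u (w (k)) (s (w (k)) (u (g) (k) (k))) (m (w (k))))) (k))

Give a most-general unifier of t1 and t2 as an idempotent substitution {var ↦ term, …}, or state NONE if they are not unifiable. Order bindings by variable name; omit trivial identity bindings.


{v1 ↦ (g), y2 ↦ (k)}


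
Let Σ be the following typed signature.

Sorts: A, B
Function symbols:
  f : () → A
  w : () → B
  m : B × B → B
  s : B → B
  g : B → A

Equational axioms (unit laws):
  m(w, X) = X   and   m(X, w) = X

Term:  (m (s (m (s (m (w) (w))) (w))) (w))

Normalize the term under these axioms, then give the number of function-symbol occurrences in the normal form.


size = 3

1. (m (s (m (s (m (w) (w))) (w))) (w))  →  (s (m (s (m (w) (w))) (w)))
2. (s (m (s (m (w) (w))) (w)))  →  (s (s (m (w) (w))))
3. (s (s (m (w) (w))))  →  (s (s (w)))
normal form: (s (s (w)))


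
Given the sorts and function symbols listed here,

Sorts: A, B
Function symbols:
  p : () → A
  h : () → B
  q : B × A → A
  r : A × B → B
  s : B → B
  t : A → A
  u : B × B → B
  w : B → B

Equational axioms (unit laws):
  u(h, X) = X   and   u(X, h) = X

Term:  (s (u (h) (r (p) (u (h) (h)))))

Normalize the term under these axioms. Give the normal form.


1. (s (u (h) (r (p) (u (h) (h)))))  →  (s (r (p) (u (h) (h))))
2. (s (r (p) (u (h) (h))))  →  (s (r (p) (h)))

normal form = (s (r (p) (h)))


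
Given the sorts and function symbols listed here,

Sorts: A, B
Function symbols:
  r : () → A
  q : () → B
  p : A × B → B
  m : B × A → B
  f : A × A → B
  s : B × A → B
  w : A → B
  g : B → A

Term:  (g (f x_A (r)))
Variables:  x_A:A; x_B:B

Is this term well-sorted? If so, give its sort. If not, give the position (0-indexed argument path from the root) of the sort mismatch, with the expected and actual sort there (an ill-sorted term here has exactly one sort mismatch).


    x_A : A
    (r) : A
  (f x_A (r)) : B
(g (f x_A (r))) : A

well-sorted; sort = A


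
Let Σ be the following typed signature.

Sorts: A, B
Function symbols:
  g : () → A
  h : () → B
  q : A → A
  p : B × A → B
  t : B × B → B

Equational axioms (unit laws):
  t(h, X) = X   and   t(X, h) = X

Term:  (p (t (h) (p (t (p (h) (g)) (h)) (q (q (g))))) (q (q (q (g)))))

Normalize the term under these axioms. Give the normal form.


1. (p (t (h) (p (t (p (h) (g)) (h)) (q (q (g))))) (q (q (q (g)))))  →  (p (p (t (p (h) (g)) (h)) (q (q (g)))) (q (q (q (g)))))
2. (p (p (t (p (h) (g)) (h)) (q (q (g)))) (q (q (q (g)))))  →  (p (p (p (h) (g)) (q (q (g)))) (q (q (q (g)))))

normal form = (p (p (p (h) (g)) (q (q (g)))) (q (q (q (g)))))


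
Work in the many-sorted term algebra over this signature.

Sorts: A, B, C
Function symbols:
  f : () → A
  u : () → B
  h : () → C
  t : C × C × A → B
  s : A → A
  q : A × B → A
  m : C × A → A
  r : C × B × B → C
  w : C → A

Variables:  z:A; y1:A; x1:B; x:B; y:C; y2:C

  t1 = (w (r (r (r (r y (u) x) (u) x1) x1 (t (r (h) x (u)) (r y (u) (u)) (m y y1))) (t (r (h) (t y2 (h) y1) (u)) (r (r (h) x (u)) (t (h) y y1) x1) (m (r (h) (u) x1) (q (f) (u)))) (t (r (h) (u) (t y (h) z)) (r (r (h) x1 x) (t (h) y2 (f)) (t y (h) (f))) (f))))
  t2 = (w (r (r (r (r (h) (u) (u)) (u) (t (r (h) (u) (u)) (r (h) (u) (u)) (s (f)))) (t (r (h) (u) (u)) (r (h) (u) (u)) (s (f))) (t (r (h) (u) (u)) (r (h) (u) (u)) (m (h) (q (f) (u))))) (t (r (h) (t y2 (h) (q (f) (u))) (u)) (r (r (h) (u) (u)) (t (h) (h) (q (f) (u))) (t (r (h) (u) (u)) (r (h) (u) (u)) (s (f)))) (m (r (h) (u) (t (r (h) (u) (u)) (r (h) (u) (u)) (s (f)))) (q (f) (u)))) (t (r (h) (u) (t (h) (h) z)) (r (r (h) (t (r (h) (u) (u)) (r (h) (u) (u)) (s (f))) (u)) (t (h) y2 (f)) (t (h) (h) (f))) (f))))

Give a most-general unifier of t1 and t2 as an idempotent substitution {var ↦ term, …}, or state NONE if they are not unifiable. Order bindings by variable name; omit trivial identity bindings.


{x ↦ (u), x1 ↦ (t (r (h) (u) (u)) (r (h) (u) (u)) (s (f))), y ↦ (h), y1 ↦ (q (f) (u))}


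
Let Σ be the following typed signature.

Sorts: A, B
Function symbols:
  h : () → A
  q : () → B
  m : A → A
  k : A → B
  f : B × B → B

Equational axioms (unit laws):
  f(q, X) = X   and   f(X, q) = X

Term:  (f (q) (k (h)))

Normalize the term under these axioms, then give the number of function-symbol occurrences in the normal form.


size = 2

1. (f (q) (k (h)))  →  (k (h))
normal form: (k (h))


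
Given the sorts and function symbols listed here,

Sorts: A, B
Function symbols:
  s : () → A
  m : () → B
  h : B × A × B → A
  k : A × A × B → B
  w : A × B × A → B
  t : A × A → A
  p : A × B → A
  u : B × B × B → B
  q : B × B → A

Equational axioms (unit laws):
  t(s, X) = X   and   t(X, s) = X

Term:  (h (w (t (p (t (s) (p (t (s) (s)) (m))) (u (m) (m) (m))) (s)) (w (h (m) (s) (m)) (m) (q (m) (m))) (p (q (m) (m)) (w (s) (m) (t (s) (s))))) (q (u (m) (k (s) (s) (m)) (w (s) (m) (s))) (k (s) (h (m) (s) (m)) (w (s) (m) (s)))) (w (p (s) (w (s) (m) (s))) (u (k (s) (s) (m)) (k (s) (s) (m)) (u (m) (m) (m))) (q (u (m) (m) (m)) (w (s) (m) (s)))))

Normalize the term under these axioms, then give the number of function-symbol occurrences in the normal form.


1. (h (w (t (p (t (s) (p (t (s) (s)) (m))) (u (m) (m) (m))) (s)) (w (h (m) (s) (m)) (m) (q (m) (m))) (p (q (m) (m)) (w (s) (m) (t (s) (s))))) (q (u (m) (k (s) (s) (m)) (w (s) (m) (s))) (k (s) (h (m) (s) (m)) (w (s) (m) (s)))) (w (p (s) (w (s) (m) (s))) (u (k (s) (s) (m)) (k (s) (s) (m)) (u (m) (m) (m))) (q (u (m) (m) (m)) (w (s) (m) (s)))))  →  (h (w (p (t (s) (p (t (s) (s)) (m))) (u (m) (m) (m))) (w (h (m) (s) (m)) (m) (q (m) (m))) (p (q (m) (m)) (w (s) (m) (t (s) (s))))) (q (u (m) (k (s) (s) (m)) (w (s) (m) (s))) (k (s) (h (m) (s) (m)) (w (s) (m) (s)))) (w (p (s) (w (s) (m) (s))) (u (k (s) (s) (m)) (k (s) (s) (m)) (u (m) (m) (m))) (q (u (m) (m) (m)) (w (s) (m) (s)))))
2. (h (w (p (t (s) (p (t (s) (s)) (m))) (u (m) (m) (m))) (w (h (m) (s) (m)) (m) (q (m) (m))) (p (q (m) (m)) (w (s) (m) (t (s) (s))))) (q (u (m) (k (s) (s) (m)) (w (s) (m) (s))) (k (s) (h (m) (s) (m)) (w (s) (m) (s)))) (w (p (s) (w (s) (m) (s))) (u (k (s) (s) (m)) (k (s) (s) (m)) (u (m) (m) (m))) (q (u (m) (m) (m)) (w (s) (m) (s)))))  →  (h (w (p (p (t (s) (s)) (m)) (u (m) (m) (m))) (w (h (m) (s) (m)) (m) (q (m) (m))) (p (q (m) (m)) (w (s) (m) (t (s) (s))))) (q (u (m) (k (s) (s) (m)) (w (s) (m) (s))) (k (s) (h (m) (s) (m)) (w (s) (m) (s)))) (w (p (s) (w (s) (m) (s))) (u (k (s) (s) (m)) (k (s) (s) (m)) (u (m) (m) (m))) (q (u (m) (m) (m)) (w (s) (m) (s)))))
3. (h (w (p (p (t (s) (s)) (m)) (u (m) (m) (m))) (w (h (m) (s) (m)) (m) (q (m) (m))) (p (q (m) (m)) (w (s) (m) (t (s) (s))))) (q (u (m) (k (s) (s) (m)) (w (s) (m) (s))) (k (s) (h (m) (s) (m)) (w (s) (m) (s)))) (w (p (s) (w (s) (m) (s))) (u (k (s) (s) (m)) (k (s) (s) (m)) (u (m) (m) (m))) (q (u (m) (m) (m)) (w (s) (m) (s)))))  →  (h (w (p (p (s) (m)) (u (m) (m) (m))) (w (h (m) (s) (m)) (m) (q (m) (m))) (p (q (m) (m)) (w (s) (m) (t (s) (s))))) (q (u (m) (k (s) (s) (m)) (w (s) (m) (s))) (k (s) (h (m) (s) (m)) (w (s) (m) (s)))) (w (p (s) (w (s) (m) (s))) (u (k (s) (s) (m)) (k (s) (s) (m)) (u (m) (m) (m))) (q (u (m) (m) (m)) (w (s) (m) (s)))))
4. (h (w (p (p (s) (m)) (u (m) (m) (m))) (w (h (m) (s) (m)) (m) (q (m) (m))) (p (q (m) (m)) (w (s) (m) (t (s) (s))))) (q (u (m) (k (s) (s) (m)) (w (s) (m) (s))) (k (s) (h (m) (s) (m)) (w (s) (m) (s)))) (w (p (s) (w (s) (m) (s))) (u (k (s) (s) (m)) (k (s) (s) (m)) (u (m) (m) (m))) (q (u (m) (m) (m)) (w (s) (m) (s)))))  →  (h (w (p (p (s) (m)) (u (m) (m) (m))) (w (h (m) (s) (m)) (m) (q (m) (m))) (p (q (m) (m)) (w (s) (m) (s)))) (q (u (m) (k (s) (s) (m)) (w (s) (m) (s))) (k (s) (h (m) (s) (m)) (w (s) (m) (s)))) (w (p (s) (w (s) (m) (s))) (u (k (s) (s) (m)) (k (s) (s) (m)) (u (m) (m) (m))) (q (u (m) (m) (m)) (w (s) (m) (s)))))
normal form: (h (w (p (p (s) (m)) (u (m) (m) (m))) (w (h (m) (s) (m)) (m) (q (m) (m))) (p (q (m) (m)) (w (s) (m) (s)))) (q (u (m) (k (s) (s) (m)) (w (s) (m) (s))) (k (s) (h (m) (s) (m)) (w (s) (m) (s)))) (w (p (s) (w (s) (m) (s))) (u (k (s) (s) (m)) (k (s) (s) (m)) (u (m) (m) (m))) (q (u (m) (m) (m)) (w (s) (m) (s)))))

size = 77


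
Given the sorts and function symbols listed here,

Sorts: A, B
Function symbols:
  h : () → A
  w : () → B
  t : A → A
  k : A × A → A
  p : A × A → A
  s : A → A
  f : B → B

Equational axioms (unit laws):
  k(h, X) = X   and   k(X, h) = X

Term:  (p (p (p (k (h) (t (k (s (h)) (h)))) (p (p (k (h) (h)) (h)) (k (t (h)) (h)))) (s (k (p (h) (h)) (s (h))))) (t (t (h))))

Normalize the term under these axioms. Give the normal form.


normal form = (p (p (p (t (s (h))) (p (p (h) (h)) (t (h)))) (s (k (p (h) (h)) (s (h))))) (t (t (h))))

1. (p (p (p (k (h) (t (k (s (h)) (h)))) (p (p (k (h) (h)) (h)) (k (t (h)) (h)))) (s (k (p (h) (h)) (s (h))))) (t (t (h))))  →  (p (p (p (t (k (s (h)) (h))) (p (p (k (h) (h)) (h)) (k (t (h)) (h)))) (s (k (p (h) (h)) (s (h))))) (t (t (h))))
2. (p (p (p (t (k (s (h)) (h))) (p (p (k (h) (h)) (h)) (k (t (h)) (h)))) (s (k (p (h) (h)) (s (h))))) (t (t (h))))  →  (p (p (p (t (s (h))) (p (p (k (h) (h)) (h)) (k (t (h)) (h)))) (s (k (p (h) (h)) (s (h))))) (t (t (h))))
3. (p (p (p (t (s (h))) (p (p (k (h) (h)) (h)) (k (t (h)) (h)))) (s (k (p (h) (h)) (s (h))))) (t (t (h))))  →  (p (p (p (t (s (h))) (p (p (h) (h)) (k (t (h)) (h)))) (s (k (p (h) (h)) (s (h))))) (t (t (h))))
4. (p (p (p (t (s (h))) (p (p (h) (h)) (k (t (h)) (h)))) (s (k (p (h) (h)) (s (h))))) (t (t (h))))  →  (p (p (p (t (s (h))) (p (p (h) (h)) (t (h)))) (s (k (p (h) (h)) (s (h))))) (t (t (h))))


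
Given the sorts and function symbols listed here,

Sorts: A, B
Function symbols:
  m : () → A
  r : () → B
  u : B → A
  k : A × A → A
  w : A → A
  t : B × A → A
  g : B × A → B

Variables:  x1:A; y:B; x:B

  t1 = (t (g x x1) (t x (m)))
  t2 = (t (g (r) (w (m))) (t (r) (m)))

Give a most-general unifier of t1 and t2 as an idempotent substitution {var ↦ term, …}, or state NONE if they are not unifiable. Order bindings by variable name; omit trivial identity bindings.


{x ↦ (r), x1 ↦ (w (m))}


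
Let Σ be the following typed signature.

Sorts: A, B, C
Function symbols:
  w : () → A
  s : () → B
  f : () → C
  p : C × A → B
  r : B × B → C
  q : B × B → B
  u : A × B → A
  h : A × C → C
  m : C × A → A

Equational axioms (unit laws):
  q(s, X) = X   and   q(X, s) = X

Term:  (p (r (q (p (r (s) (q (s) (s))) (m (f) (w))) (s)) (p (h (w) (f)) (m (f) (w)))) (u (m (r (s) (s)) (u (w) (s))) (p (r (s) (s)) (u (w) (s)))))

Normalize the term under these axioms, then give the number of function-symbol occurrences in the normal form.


1. (p (r (q (p (r (s) (q (s) (s))) (m (f) (w))) (s)) (p (h (w) (f)) (m (f) (w)))) (u (m (r (s) (s)) (u (w) (s))) (p (r (s) (s)) (u (w) (s)))))  →  (p (r (p (r (s) (q (s) (s))) (m (f) (w))) (p (h (w) (f)) (m (f) (w)))) (u (m (r (s) (s)) (u (w) (s))) (p (r (s) (s)) (u (w) (s)))))
2. (p (r (p (r (s) (q (s) (s))) (m (f) (w))) (p (h (w) (f)) (m (f) (w)))) (u (m (r (s) (s)) (u (w) (s))) (p (r (s) (s)) (u (w) (s)))))  →  (p (r (p (r (s) (s)) (m (f) (w))) (p (h (w) (f)) (m (f) (w)))) (u (m (r (s) (s)) (u (w) (s))) (p (r (s) (s)) (u (w) (s)))))
normal form: (p (r (p (r (s) (s)) (m (f) (w))) (p (h (w) (f)) (m (f) (w)))) (u (m (r (s) (s)) (u (w) (s))) (p (r (s) (s)) (u (w) (s)))))

size = 31


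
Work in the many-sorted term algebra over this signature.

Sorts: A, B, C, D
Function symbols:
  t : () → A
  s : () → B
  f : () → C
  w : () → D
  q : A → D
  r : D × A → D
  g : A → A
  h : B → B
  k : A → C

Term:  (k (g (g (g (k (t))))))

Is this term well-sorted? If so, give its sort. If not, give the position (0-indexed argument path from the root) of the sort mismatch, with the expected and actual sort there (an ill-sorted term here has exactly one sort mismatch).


          (t) : A
        (k (t)) : C
      (g (k (t))) : ✗ arg 0 at [0, 0, 0, 0] has sort C, expected A

ill-sorted at position [0, 0, 0, 0]: expected A, got C


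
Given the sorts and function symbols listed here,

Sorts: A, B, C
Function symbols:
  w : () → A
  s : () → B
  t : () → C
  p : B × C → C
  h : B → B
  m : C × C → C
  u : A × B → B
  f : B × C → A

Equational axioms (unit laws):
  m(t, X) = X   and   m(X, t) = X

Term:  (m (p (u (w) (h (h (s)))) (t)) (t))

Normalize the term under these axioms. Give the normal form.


normal form = (p (u (w) (h (h (s)))) (t))

1. (m (p (u (w) (h (h (s)))) (t)) (t))  →  (p (u (w) (h (h (s)))) (t))


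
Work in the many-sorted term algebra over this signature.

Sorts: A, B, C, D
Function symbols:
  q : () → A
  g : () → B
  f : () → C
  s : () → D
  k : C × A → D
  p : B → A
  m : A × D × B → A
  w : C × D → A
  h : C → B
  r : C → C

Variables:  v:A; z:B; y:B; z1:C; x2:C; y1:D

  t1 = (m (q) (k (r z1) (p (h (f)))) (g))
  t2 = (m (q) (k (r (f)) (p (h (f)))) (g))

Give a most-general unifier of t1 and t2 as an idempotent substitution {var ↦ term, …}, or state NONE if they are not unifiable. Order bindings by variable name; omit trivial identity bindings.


{z1 ↦ (f)}


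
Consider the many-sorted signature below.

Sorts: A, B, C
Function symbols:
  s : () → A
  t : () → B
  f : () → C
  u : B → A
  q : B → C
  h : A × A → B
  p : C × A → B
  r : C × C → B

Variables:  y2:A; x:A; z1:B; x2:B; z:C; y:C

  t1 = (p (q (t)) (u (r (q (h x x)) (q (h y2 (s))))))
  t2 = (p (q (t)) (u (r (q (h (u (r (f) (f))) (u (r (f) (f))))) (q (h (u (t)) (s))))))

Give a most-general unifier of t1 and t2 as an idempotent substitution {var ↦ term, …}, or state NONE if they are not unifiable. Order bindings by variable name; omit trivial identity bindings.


{x ↦ (u (r (f) (f))), y2 ↦ (u (t))}


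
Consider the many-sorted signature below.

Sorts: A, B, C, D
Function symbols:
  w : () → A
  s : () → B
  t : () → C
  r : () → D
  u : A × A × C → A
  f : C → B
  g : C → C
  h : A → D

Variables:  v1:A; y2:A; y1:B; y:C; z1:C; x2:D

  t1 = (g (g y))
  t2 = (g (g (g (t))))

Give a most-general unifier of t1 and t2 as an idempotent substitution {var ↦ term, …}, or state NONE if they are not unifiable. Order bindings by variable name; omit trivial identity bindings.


{y ↦ (g (t))}


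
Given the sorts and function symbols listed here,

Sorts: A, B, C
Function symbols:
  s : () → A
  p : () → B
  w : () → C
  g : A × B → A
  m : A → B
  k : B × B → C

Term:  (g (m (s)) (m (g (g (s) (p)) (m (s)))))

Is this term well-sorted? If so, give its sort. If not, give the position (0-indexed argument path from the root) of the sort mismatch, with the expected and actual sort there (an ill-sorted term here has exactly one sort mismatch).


ill-sorted at position [0]: expected A, got B

    (s) : A
  (m (s)) : B
        (s) : A
        (p) : B
      (g (s) (p)) : A
        (s) : A
      (m (s)) : B
    (g (g (s) (p)) (m (s))) : A
  (m (g (g (s) (p)) (m (s)))) : B
(g (m (s)) (m (g (g (s) (p)) (m (s))))) : ✗ arg 0 at [0] has sort B, expected A


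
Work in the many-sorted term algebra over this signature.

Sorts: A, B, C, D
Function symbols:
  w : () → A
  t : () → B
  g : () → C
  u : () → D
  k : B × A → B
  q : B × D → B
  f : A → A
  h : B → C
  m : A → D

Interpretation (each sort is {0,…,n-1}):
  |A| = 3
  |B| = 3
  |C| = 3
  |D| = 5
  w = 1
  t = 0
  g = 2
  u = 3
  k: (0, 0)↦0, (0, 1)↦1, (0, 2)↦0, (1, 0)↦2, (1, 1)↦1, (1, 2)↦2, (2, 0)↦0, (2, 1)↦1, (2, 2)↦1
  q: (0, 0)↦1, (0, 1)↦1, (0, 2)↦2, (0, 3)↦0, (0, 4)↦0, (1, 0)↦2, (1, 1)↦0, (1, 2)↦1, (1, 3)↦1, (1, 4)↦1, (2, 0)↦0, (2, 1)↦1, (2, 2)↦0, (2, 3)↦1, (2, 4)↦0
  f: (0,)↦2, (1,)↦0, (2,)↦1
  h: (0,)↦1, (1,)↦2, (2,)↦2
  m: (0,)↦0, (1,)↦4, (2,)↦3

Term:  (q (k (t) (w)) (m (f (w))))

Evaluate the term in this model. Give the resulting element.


  t = 0
  w = 1
  (k (t) (w)) = k(0, 1) = 1
  w = 1
  (f (w)) = f(1,) = 0
  (m (f (w))) = m(0,) = 0
  (q (k (t) (w)) (m (f (w)))) = q(1, 0) = 2

value = 2


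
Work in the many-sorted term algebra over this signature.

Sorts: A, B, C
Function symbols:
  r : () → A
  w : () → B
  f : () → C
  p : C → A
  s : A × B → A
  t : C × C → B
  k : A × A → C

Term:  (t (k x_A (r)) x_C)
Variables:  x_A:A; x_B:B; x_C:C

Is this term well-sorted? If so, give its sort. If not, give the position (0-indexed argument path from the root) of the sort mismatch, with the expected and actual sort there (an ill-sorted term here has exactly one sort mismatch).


well-sorted; sort = B

    x_A : A
    (r) : A
  (k x_A (r)) : C
  x_C : C
(t (k x_A (r)) x_C) : B


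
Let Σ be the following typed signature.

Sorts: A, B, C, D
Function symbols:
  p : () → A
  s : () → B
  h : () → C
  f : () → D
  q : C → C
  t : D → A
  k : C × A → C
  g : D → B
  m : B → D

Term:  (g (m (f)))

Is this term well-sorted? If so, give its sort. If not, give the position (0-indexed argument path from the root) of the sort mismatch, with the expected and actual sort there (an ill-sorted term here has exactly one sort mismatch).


    (f) : D
  (m (f)) : ✗ arg 0 at [0, 0] has sort D, expected B

ill-sorted at position [0, 0]: expected B, got D


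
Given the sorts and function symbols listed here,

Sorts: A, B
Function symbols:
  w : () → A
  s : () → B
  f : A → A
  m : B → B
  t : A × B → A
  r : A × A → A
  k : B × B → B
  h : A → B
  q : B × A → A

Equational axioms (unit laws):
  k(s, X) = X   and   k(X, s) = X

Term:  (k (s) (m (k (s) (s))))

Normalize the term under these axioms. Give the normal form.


normal form = (m (s))

1. (k (s) (m (k (s) (s))))  →  (m (k (s) (s)))
2. (m (k (s) (s)))  →  (m (s))


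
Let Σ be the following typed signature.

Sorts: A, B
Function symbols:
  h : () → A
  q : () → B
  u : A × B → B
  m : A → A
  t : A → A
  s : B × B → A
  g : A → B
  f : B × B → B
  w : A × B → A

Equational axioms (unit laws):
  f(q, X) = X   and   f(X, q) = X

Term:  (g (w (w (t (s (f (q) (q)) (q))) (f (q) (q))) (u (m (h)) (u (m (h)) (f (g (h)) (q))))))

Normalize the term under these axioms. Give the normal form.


normal form = (g (w (w (t (s (q) (q))) (q)) (u (m (h)) (u (m (h)) (g (h))))))

1. (g (w (w (t (s (f (q) (q)) (q))) (f (q) (q))) (u (m (h)) (u (m (h)) (f (g (h)) (q))))))  →  (g (w (w (t (s (q) (q))) (f (q) (q))) (u (m (h)) (u (m (h)) (f (g (h)) (q))))))
2. (g (w (w (t (s (q) (q))) (f (q) (q))) (u (m (h)) (u (m (h)) (f (g (h)) (q))))))  →  (g (w (w (t (s (q) (q))) (q)) (u (m (h)) (u (m (h)) (f (g (h)) (q))))))
3. (g (w (w (t (s (q) (q))) (q)) (u (m (h)) (u (m (h)) (f (g (h)) (q))))))  →  (g (w (w (t (s (q) (q))) (q)) (u (m (h)) (u (m (h)) (g (h))))))


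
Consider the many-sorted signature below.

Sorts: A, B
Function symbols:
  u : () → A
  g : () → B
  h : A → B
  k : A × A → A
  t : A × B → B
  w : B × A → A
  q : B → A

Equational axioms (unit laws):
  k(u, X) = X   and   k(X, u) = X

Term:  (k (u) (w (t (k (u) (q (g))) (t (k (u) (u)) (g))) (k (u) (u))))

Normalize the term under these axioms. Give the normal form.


normal form = (w (t (q (g)) (t (u) (g))) (u))

1. (k (u) (w (t (k (u) (q (g))) (t (k (u) (u)) (g))) (k (u) (u))))  →  (w (t (k (u) (q (g))) (t (k (u) (u)) (g))) (k (u) (u)))
2. (w (t (k (u) (q (g))) (t (k (u) (u)) (g))) (k (u) (u)))  →  (w (t (q (g)) (t (k (u) (u)) (g))) (k (u) (u)))
3. (w (t (q (g)) (t (k (u) (u)) (g))) (k (u) (u)))  →  (w (t (q (g)) (t (u) (g))) (k (u) (u)))
4. (w (t (q (g)) (t (u) (g))) (k (u) (u)))  →  (w (t (q (g)) (t (u) (g))) (u))


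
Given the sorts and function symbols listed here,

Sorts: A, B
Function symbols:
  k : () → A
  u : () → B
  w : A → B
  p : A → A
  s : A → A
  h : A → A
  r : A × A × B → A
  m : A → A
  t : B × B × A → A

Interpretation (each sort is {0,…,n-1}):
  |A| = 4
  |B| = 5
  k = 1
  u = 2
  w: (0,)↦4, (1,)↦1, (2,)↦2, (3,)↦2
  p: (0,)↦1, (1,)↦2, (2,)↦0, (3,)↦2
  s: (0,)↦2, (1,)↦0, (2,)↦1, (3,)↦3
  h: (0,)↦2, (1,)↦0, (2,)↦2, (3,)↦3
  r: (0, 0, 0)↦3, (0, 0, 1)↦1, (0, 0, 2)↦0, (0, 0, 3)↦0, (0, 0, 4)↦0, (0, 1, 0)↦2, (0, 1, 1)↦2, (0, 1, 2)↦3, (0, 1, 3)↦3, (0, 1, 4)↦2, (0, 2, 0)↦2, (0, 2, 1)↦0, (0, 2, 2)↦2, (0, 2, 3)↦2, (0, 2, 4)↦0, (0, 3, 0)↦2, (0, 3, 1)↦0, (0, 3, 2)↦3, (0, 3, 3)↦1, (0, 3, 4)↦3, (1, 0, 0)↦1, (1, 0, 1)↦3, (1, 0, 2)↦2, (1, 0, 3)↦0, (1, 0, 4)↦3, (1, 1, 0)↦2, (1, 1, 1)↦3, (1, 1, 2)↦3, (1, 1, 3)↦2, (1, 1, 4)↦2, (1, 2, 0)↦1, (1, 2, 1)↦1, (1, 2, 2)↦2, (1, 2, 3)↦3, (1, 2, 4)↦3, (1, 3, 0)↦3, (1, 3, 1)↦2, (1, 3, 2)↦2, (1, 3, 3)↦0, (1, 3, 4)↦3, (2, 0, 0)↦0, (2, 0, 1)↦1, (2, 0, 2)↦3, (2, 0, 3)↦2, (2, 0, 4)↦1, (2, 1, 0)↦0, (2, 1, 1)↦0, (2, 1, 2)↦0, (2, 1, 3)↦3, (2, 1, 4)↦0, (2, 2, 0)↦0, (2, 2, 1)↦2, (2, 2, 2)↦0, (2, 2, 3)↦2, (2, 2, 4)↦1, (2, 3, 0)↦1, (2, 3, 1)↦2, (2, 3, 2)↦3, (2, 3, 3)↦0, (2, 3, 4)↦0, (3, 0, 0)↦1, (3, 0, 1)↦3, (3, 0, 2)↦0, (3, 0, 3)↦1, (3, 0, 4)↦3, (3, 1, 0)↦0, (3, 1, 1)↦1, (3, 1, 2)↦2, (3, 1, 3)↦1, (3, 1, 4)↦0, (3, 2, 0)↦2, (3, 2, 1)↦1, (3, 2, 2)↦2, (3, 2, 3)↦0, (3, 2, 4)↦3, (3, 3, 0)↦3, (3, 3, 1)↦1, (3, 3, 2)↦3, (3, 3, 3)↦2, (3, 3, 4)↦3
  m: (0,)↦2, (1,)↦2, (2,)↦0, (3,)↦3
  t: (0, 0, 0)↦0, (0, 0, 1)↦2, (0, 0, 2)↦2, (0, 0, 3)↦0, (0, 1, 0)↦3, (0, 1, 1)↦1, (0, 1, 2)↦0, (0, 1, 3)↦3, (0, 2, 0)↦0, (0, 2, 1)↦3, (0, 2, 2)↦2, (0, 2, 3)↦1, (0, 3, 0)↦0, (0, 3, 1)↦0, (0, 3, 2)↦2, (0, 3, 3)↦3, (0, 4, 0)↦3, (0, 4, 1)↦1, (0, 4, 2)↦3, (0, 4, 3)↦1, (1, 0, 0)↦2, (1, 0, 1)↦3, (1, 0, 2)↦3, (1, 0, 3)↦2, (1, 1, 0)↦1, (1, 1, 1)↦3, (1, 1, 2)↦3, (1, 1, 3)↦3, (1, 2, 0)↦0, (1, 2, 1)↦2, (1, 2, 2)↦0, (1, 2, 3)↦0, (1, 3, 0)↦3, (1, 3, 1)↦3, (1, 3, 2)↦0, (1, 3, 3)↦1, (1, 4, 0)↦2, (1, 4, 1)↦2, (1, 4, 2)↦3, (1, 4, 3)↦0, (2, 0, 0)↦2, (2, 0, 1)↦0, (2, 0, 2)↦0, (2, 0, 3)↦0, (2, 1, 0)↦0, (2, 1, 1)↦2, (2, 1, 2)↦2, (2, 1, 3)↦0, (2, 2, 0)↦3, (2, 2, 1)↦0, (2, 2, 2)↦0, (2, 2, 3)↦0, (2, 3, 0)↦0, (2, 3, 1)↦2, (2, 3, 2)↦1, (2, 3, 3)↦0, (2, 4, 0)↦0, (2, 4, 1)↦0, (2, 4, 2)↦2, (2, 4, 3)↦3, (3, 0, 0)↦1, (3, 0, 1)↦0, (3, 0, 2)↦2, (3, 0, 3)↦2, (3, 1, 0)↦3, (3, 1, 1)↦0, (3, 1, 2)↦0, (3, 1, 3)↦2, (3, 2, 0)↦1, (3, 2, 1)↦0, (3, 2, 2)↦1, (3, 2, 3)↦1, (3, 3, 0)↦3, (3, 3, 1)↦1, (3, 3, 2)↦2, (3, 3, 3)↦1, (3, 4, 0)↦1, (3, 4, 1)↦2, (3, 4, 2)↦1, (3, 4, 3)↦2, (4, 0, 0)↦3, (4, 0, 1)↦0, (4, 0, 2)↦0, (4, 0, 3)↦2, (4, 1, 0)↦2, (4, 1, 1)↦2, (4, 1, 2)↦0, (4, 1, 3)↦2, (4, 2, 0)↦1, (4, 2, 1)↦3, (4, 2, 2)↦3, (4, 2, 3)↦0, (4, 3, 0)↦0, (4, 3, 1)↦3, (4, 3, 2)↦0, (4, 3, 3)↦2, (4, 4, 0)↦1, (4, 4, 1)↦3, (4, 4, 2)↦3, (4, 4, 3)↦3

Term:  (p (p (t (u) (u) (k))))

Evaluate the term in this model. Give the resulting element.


  u = 2
  u = 2
  k = 1
  (t (u) (u) (k)) = t(2, 2, 1) = 0
  (p (t (u) (u) (k))) = p(0,) = 1
  (p (p (t (u) (u) (k)))) = p(1,) = 2

value = 2


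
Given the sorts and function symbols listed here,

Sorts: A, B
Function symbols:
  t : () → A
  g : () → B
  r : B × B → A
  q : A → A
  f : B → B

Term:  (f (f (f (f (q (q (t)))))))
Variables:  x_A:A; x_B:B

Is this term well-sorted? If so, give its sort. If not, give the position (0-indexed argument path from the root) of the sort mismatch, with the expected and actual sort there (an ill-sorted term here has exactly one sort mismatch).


            (t) : A
          (q (t)) : A
        (q (q (t))) : A
      (f (q (q (t)))) : ✗ arg 0 at [0, 0, 0, 0] has sort A, expected B

ill-sorted at position [0, 0, 0, 0]: expected B, got A


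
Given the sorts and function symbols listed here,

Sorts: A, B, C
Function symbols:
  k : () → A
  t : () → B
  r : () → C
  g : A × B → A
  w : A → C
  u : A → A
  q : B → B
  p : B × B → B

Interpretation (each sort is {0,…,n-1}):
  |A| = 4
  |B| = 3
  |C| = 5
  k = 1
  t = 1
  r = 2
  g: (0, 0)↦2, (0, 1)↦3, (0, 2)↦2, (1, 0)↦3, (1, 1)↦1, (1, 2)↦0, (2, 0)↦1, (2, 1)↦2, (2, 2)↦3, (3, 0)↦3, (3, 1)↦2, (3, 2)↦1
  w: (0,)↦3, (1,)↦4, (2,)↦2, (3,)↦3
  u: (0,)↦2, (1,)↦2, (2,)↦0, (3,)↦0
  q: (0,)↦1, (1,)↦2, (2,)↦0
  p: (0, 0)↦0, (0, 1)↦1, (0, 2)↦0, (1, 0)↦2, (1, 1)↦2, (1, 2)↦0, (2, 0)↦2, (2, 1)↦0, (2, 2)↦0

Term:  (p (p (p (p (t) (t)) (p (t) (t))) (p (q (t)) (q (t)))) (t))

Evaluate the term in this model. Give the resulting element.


value = 1

  t = 1
  t = 1
  (p (t) (t)) = p(1, 1) = 2
  t = 1
  t = 1
  (p (t) (t)) = p(1, 1) = 2
  (p (p (t) (t)) (p (t) (t))) = p(2, 2) = 0
  t = 1
  (q (t)) = q(1,) = 2
  t = 1
  (q (t)) = q(1,) = 2
  (p (q (t)) (q (t))) = p(2, 2) = 0
  (p (p (p (t) (t)) (p (t) (t))) (p (q (t)) (q (t)))) = p(0, 0) = 0
  t = 1
  (p (p (p (p (t) (t)) (p (t) (t))) (p (q (t)) (q (t)))) (t)) = p(0, 1) = 1


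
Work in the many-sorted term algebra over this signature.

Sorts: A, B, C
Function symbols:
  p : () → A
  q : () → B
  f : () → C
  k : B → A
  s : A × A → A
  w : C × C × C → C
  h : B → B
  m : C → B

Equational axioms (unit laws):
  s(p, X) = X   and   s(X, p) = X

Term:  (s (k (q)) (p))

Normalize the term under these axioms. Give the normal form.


normal form = (k (q))

1. (s (k (q)) (p))  →  (k (q))


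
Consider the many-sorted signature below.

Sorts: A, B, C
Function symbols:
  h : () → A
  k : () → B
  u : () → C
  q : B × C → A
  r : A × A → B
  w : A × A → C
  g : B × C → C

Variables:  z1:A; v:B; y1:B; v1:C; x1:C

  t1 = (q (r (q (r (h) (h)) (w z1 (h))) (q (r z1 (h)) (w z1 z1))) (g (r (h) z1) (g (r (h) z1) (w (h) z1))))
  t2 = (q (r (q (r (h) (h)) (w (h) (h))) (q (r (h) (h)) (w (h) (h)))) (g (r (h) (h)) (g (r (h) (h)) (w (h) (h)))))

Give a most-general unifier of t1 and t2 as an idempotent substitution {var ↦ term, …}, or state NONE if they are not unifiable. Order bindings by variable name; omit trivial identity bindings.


{z1 ↦ (h)}


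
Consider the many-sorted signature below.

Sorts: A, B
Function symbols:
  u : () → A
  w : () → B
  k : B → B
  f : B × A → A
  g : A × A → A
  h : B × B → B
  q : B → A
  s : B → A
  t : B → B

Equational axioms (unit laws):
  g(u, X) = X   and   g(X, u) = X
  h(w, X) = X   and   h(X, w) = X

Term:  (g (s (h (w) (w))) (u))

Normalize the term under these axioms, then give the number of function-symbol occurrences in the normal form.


1. (g (s (h (w) (w))) (u))  →  (s (h (w) (w)))
2. (s (h (w) (w)))  →  (s (w))
normal form: (s (w))

size = 2


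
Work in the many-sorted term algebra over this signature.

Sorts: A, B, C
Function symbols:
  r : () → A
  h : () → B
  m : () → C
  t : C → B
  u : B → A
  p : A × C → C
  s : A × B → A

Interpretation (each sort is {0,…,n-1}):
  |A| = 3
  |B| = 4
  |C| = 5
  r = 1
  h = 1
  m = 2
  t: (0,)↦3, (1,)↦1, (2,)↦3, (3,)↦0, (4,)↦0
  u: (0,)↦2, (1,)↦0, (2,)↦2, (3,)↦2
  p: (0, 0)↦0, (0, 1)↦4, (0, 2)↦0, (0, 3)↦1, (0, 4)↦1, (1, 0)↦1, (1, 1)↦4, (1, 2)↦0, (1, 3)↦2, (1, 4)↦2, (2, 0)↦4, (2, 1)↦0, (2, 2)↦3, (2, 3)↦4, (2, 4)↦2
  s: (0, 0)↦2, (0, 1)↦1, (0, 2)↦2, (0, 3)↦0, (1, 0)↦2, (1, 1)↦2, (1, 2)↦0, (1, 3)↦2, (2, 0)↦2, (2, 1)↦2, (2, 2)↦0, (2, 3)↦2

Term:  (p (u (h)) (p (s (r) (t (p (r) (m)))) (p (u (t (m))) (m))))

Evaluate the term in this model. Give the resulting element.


  h = 1
  (u (h)) = u(1,) = 0
  r = 1
  r = 1
  m = 2
  (p (r) (m)) = p(1, 2) = 0
  (t (p (r) (m))) = t(0,) = 3
  (s (r) (t (p (r) (m)))) = s(1, 3) = 2
  m = 2
  (t (m)) = t(2,) = 3
  (u (t (m))) = u(3,) = 2
  m = 2
  (p (u (t (m))) (m)) = p(2, 2) = 3
  (p (s (r) (t (p (r) (m)))) (p (u (t (m))) (m))) = p(2, 3) = 4
  (p (u (h)) (p (s (r) (t (p (r) (m)))) (p (u (t (m))) (m)))) = p(0, 4) = 1

value = 1


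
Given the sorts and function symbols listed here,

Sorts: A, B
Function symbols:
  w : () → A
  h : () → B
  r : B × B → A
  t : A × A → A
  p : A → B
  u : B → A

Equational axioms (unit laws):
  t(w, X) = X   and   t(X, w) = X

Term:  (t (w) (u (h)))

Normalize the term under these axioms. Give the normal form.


normal form = (u (h))

1. (t (w) (u (h)))  →  (u (h))


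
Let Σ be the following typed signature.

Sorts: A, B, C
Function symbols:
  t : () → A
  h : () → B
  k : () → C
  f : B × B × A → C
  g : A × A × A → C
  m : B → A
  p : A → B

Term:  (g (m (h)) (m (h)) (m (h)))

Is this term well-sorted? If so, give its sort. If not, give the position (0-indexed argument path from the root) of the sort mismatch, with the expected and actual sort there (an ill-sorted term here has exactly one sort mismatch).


well-sorted; sort = C

    (h) : B
  (m (h)) : A
    (h) : B
  (m (h)) : A
    (h) : B
  (m (h)) : A
(g (m (h)) (m (h)) (m (h))) : C


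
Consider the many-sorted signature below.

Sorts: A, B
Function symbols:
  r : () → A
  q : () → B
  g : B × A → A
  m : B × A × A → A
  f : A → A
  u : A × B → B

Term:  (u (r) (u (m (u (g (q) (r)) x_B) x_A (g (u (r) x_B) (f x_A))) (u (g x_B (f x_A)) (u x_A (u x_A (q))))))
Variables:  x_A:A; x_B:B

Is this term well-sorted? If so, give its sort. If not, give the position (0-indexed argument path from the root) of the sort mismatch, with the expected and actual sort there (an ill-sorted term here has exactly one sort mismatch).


well-sorted; sort = B

  (r) : A
          (q) : B
          (r) : A
        (g (q) (r)) : A
        x_B : B
      (u (g (q) (r)) x_B) : B
      x_A : A
          (r) : A
          x_B : B
        (u (r) x_B) : B
          x_A : A
        (f x_A) : A
      (g (u (r) x_B) (f x_A)) : A
    (m (u (g (q) (r)) x_B) x_A (g (u (r) x_B) (f x_A))) : A
        x_B : B
          x_A : A
        (f x_A) : A
      (g x_B (f x_A)) : A
        x_A : A
          x_A : A
          (q) : B
        (u x_A (q)) : B
      (u x_A (u x_A (q))) : B
    (u (g x_B (f x_A)) (u x_A (u x_A (q)))) : B
  (u (m (u (g (q) (r)) x_B) x_A (g (u (r) x_B) (f x_A))) (u (g x_B (f x_A)) (u x_A (u x_A (q))))) : B
(u (r) (u (m (u (g (q) (r)) x_B) x_A (g (u (r) x_B) (f x_A))) (u (g x_B (f x_A)) (u x_A (u x_A (q)))))) : B


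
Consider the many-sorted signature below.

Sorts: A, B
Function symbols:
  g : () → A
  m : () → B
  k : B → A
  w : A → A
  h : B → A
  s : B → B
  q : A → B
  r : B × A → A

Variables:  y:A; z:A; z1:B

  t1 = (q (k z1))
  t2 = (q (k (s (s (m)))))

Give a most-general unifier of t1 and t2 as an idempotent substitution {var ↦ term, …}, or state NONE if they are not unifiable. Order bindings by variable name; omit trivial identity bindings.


{z1 ↦ (s (s (m)))}


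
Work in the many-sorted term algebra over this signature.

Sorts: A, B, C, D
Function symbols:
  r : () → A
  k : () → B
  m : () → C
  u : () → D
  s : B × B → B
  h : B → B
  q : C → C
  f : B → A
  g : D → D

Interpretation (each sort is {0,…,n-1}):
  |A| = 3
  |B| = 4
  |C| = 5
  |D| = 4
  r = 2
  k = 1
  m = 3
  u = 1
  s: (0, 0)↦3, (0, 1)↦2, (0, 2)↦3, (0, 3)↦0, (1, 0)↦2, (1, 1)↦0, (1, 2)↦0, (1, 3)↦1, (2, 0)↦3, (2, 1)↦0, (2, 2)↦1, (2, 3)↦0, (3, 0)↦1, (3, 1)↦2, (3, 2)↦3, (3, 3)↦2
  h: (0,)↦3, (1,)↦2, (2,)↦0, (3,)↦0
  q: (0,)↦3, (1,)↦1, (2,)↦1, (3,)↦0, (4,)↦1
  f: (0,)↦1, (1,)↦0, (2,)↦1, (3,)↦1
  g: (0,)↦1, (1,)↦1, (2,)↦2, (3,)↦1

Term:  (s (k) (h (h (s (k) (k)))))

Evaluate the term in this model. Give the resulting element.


  k = 1
  k = 1
  k = 1
  (s (k) (k)) = s(1, 1) = 0
  (h (s (k) (k))) = h(0,) = 3
  (h (h (s (k) (k)))) = h(3,) = 0
  (s (k) (h (h (s (k) (k))))) = s(1, 0) = 2

value = 2


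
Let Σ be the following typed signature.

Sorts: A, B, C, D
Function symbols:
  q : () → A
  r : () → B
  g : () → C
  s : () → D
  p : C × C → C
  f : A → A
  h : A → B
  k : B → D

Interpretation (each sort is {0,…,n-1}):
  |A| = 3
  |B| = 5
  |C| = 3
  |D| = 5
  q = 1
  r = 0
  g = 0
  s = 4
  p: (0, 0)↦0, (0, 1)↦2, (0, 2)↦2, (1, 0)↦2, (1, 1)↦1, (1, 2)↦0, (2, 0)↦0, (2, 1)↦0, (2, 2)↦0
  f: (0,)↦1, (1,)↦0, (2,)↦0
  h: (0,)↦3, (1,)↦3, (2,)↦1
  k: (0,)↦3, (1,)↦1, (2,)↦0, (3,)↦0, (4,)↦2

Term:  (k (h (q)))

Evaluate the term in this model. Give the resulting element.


value = 0

  q = 1
  (h (q)) = h(1,) = 3
  (k (h (q))) = k(3,) = 0


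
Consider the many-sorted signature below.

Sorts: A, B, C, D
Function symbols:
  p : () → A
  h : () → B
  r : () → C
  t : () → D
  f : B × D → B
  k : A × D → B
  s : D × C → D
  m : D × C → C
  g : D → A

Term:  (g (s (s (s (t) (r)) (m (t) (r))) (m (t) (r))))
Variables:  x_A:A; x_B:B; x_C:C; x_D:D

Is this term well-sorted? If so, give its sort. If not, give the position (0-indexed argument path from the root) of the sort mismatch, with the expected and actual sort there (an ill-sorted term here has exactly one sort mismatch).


        (t) : D
        (r) : C
      (s (t) (r)) : D
        (t) : D
        (r) : C
      (m (t) (r)) : C
    (s (s (t) (r)) (m (t) (r))) : D
      (t) : D
      (r) : C
    (m (t) (r)) : C
  (s (s (s (t) (r)) (m (t) (r))) (m (t) (r))) : D
(g (s (s (s (t) (r)) (m (t) (r))) (m (t) (r)))) : A

well-sorted; sort = A


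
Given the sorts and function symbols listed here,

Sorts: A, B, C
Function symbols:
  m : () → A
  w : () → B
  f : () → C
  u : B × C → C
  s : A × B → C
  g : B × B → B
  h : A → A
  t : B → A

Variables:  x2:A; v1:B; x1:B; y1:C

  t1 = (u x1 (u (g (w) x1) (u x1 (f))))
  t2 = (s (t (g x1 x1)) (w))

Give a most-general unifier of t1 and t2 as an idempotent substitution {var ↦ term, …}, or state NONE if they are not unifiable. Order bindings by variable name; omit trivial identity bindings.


NONE (not unifiable)

head clash or occurs-check failure — not unifiable


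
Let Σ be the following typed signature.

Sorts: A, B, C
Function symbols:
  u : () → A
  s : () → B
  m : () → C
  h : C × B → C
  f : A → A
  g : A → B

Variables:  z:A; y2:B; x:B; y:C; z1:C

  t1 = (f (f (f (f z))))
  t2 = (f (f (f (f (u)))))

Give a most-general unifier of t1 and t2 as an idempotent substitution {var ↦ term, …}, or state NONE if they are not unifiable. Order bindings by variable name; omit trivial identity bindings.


{z ↦ (u)}


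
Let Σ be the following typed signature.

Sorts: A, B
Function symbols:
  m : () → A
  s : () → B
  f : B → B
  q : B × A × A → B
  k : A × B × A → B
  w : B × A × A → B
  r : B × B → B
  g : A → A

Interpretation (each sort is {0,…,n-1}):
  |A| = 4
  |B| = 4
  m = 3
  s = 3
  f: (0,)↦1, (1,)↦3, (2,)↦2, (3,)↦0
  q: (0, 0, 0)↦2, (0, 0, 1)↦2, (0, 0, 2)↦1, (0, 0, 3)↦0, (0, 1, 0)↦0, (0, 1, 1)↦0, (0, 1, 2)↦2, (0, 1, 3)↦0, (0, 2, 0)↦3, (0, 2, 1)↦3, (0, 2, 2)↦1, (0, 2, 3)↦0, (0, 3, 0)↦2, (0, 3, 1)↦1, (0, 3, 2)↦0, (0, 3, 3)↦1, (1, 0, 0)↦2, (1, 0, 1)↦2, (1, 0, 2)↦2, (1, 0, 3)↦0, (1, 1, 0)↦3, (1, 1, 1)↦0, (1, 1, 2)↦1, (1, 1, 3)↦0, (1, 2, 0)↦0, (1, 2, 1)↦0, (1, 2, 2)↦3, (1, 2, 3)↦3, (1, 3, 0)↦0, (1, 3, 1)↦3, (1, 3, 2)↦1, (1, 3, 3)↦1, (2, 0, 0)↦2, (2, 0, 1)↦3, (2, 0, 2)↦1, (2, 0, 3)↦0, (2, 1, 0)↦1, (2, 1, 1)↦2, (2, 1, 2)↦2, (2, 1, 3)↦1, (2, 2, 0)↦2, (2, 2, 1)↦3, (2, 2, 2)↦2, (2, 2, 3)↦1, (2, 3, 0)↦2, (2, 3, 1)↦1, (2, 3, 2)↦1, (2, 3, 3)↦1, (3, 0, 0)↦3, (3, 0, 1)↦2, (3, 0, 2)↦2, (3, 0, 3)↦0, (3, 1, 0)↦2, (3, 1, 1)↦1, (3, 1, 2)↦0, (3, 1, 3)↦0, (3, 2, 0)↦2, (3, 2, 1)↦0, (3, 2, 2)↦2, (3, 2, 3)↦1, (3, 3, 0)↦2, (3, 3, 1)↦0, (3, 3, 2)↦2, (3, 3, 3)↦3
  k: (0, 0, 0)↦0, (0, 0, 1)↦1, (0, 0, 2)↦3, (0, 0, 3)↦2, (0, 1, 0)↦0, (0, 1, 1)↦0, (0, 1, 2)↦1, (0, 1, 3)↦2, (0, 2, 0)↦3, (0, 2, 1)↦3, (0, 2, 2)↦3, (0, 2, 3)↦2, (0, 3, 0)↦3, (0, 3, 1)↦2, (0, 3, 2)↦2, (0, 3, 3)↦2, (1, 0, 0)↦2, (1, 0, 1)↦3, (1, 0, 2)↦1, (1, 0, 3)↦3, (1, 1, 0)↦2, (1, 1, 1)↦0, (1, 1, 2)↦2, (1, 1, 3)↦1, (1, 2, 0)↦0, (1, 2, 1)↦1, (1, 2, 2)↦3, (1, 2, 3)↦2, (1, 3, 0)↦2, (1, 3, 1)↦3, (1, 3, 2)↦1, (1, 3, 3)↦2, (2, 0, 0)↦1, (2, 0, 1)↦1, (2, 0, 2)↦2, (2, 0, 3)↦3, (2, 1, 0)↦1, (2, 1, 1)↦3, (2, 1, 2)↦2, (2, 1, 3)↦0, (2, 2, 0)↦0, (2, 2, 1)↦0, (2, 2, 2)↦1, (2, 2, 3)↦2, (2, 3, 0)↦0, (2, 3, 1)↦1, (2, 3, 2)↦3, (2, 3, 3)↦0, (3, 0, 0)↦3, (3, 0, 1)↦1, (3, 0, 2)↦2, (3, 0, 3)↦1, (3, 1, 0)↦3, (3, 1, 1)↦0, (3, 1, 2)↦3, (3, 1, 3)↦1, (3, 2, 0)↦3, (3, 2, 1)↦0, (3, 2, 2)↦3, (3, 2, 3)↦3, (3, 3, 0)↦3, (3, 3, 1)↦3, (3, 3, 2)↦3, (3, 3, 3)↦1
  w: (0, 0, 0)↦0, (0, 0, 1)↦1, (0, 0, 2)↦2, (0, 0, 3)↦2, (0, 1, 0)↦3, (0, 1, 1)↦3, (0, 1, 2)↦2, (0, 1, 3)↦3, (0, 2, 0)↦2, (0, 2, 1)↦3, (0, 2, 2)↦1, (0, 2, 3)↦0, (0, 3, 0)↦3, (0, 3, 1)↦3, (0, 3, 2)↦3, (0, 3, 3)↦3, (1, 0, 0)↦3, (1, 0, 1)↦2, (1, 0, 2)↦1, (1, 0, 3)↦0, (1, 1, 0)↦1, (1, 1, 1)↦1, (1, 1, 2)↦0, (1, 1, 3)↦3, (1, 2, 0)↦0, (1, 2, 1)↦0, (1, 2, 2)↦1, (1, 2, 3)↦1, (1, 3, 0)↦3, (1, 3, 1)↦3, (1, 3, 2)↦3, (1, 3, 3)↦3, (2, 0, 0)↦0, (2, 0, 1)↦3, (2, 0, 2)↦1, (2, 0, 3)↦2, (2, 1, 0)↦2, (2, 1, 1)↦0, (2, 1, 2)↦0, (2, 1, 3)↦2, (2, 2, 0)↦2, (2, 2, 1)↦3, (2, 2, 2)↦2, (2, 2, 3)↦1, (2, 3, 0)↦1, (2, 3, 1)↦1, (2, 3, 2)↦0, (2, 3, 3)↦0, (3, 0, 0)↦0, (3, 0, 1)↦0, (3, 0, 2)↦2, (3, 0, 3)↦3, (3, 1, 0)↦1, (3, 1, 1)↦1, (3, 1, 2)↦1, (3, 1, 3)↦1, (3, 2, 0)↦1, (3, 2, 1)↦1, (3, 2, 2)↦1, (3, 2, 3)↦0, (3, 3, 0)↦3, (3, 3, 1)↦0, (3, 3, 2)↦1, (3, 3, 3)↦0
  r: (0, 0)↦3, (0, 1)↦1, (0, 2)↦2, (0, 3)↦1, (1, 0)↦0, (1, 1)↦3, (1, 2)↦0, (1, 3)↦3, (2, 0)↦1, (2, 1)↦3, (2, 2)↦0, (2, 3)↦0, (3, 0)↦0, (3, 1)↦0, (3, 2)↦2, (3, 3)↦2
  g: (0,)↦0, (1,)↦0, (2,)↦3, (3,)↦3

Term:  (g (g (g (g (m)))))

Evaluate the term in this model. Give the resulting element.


value = 3

  m = 3
  (g (m)) = g(3,) = 3
  (g (g (m))) = g(3,) = 3
  (g (g (g (m)))) = g(3,) = 3
  (g (g (g (g (m))))) = g(3,) = 3
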